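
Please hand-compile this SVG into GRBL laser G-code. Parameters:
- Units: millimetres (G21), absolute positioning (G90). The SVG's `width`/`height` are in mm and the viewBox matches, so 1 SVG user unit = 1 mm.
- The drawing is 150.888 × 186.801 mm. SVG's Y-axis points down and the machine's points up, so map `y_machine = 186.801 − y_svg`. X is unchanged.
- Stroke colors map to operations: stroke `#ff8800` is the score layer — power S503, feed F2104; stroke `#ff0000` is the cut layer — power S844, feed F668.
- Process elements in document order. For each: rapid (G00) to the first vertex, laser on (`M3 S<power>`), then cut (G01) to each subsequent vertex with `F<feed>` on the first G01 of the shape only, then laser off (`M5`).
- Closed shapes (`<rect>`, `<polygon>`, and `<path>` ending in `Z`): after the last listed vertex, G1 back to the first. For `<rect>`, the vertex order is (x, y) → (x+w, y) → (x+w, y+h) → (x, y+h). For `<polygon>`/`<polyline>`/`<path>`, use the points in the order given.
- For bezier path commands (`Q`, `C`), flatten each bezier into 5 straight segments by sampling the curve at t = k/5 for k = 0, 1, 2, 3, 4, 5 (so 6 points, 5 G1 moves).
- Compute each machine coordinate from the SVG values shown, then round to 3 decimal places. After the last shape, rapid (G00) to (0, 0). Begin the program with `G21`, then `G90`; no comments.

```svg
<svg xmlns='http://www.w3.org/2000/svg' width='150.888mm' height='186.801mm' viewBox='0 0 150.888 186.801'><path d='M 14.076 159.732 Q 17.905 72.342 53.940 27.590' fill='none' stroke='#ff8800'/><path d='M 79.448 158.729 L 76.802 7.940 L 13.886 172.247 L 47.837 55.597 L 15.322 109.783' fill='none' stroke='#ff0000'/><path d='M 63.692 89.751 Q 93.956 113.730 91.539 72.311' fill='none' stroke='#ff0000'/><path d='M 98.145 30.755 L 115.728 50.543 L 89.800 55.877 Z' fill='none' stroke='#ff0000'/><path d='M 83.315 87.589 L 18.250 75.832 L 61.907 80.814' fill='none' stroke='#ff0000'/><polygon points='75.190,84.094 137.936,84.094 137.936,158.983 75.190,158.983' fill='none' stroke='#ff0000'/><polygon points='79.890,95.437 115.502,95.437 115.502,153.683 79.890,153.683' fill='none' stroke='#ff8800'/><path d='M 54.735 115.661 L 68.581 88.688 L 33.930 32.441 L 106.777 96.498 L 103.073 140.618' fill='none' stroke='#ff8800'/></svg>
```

viewBox `0 0 150.888 186.801` with mm width/height → 1 unit = 1 mm. Flip: y_m = 186.801 − y_svg.

**Shape 1** — `<path>` quadratic bezier, stroke `#ff8800` → score (S503, F2104). Control points (SVG): P0=(14.076,159.732), P1=(17.905,72.342), P2=(53.940,27.590); sampled at t=k/5. Machine vertices: (14.076,27.069) → (16.896,60.319) → (22.292,90.159) → (30.265,116.587) → (40.814,139.605) → (53.940,159.211). Open path.

**Shape 2** — `<path>` open polyline, stroke `#ff0000` → cut (S844, F668). Machine vertices: (79.448,28.072) → (76.802,178.861) → (13.886,14.554) → (47.837,131.204) → (15.322,77.018). Open path.

**Shape 3** — `<path>` quadratic bezier, stroke `#ff0000` → cut (S844, F668). Control points (SVG): P0=(63.692,89.751), P1=(93.956,113.730), P2=(91.539,72.311); sampled at t=k/5. Machine vertices: (63.692,97.050) → (74.490,90.074) → (82.674,88.330) → (88.244,91.818) → (91.199,100.538) → (91.539,114.490). Open path.

**Shape 4** — `<path>` regular polygon, stroke `#ff0000` → cut (S844, F668). Machine vertices: (98.145,156.046) → (115.728,136.258) → (89.800,130.924) → (98.145,156.046). Closed: final G1 returns to the first vertex.

**Shape 5** — `<path>` open polyline, stroke `#ff0000` → cut (S844, F668). Machine vertices: (83.315,99.212) → (18.250,110.969) → (61.907,105.987). Open path.

**Shape 6** — `<polygon>` rectangle, stroke `#ff0000` → cut (S844, F668). Machine vertices: (75.190,102.707) → (137.936,102.707) → (137.936,27.818) → (75.190,27.818) → (75.190,102.707). Closed: final G1 returns to the first vertex.

**Shape 7** — `<polygon>` rectangle, stroke `#ff8800` → score (S503, F2104). Machine vertices: (79.890,91.364) → (115.502,91.364) → (115.502,33.118) → (79.890,33.118) → (79.890,91.364). Closed: final G1 returns to the first vertex.

**Shape 8** — `<path>` open polyline, stroke `#ff8800` → score (S503, F2104). Machine vertices: (54.735,71.140) → (68.581,98.113) → (33.930,154.360) → (106.777,90.303) → (103.073,46.183). Open path.

G21
G90
G00 X14.076 Y27.069
M3 S503
G01 X16.896 Y60.319 F2104
G01 X22.292 Y90.159
G01 X30.265 Y116.587
G01 X40.814 Y139.605
G01 X53.940 Y159.211
M5
G00 X79.448 Y28.072
M3 S844
G01 X76.802 Y178.861 F668
G01 X13.886 Y14.554
G01 X47.837 Y131.204
G01 X15.322 Y77.018
M5
G00 X63.692 Y97.050
M3 S844
G01 X74.490 Y90.074 F668
G01 X82.674 Y88.330
G01 X88.244 Y91.818
G01 X91.199 Y100.538
G01 X91.539 Y114.490
M5
G00 X98.145 Y156.046
M3 S844
G01 X115.728 Y136.258 F668
G01 X89.800 Y130.924
G01 X98.145 Y156.046
M5
G00 X83.315 Y99.212
M3 S844
G01 X18.250 Y110.969 F668
G01 X61.907 Y105.987
M5
G00 X75.190 Y102.707
M3 S844
G01 X137.936 Y102.707 F668
G01 X137.936 Y27.818
G01 X75.190 Y27.818
G01 X75.190 Y102.707
M5
G00 X79.890 Y91.364
M3 S503
G01 X115.502 Y91.364 F2104
G01 X115.502 Y33.118
G01 X79.890 Y33.118
G01 X79.890 Y91.364
M5
G00 X54.735 Y71.140
M3 S503
G01 X68.581 Y98.113 F2104
G01 X33.930 Y154.360
G01 X106.777 Y90.303
G01 X103.073 Y46.183
M5
G00 X0.000 Y0.000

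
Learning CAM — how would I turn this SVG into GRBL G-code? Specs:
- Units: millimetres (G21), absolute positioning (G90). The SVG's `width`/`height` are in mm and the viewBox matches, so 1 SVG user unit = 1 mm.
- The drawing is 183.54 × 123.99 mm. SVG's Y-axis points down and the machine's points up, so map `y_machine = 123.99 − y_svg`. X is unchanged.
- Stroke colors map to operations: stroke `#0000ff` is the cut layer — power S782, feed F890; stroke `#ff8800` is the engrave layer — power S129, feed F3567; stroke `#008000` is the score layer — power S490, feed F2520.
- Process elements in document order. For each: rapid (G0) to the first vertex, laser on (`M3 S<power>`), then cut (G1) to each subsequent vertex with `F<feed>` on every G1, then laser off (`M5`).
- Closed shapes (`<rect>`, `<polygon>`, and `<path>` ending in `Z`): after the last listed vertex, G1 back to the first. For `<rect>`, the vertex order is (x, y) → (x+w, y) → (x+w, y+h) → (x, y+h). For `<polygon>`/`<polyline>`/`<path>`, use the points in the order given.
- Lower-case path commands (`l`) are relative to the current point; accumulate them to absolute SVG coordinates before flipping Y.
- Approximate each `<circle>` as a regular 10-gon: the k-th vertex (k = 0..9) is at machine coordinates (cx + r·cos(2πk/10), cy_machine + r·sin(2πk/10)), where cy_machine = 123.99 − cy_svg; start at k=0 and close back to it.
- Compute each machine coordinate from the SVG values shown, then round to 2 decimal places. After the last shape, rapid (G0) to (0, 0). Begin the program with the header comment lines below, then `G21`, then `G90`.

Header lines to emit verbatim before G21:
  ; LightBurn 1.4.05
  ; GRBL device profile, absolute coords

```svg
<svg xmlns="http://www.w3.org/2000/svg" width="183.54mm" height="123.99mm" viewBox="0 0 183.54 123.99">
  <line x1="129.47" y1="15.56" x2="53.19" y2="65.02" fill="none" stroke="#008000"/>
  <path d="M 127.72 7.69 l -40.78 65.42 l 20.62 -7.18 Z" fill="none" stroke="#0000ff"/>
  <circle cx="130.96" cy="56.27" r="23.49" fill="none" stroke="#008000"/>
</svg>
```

Since the viewBox matches the mm dimensions, user units are millimetres directly. The only transform is the Y-flip y_m = 123.99 − y_svg.

Shape 1 is a line segment drawn with `<line>`. Its stroke #008000 means score at S490, F2520. After flipping Y the toolpath is (129.47,108.43) → (53.19,58.97).

Shape 2 is a closed polygon drawn with `<path>`. Its stroke #0000ff means cut at S782, F890. After flipping Y the toolpath is (127.72,116.30) → (86.94,50.88) → (107.56,58.06) → (127.72,116.30), returning to the start.

Shape 3 is a circle drawn with `<circle>`. Its stroke #008000 means score at S490, F2520. After flipping Y the toolpath is (154.45,67.72) → (149.96,81.53) → (138.22,90.06) → (123.70,90.06) → (111.96,81.53) → (107.47,67.72) → (111.96,53.91) → (123.70,45.38) → (138.22,45.38) → (149.96,53.91) → (154.45,67.72), returning to the start.

; LightBurn 1.4.05
; GRBL device profile, absolute coords
G21
G90
G0 X129.47 Y108.43
M3 S490
G1 X53.19 Y58.97 F2520
M5
G0 X127.72 Y116.30
M3 S782
G1 X86.94 Y50.88 F890
G1 X107.56 Y58.06 F890
G1 X127.72 Y116.30 F890
M5
G0 X154.45 Y67.72
M3 S490
G1 X149.96 Y81.53 F2520
G1 X138.22 Y90.06 F2520
G1 X123.70 Y90.06 F2520
G1 X111.96 Y81.53 F2520
G1 X107.47 Y67.72 F2520
G1 X111.96 Y53.91 F2520
G1 X123.70 Y45.38 F2520
G1 X138.22 Y45.38 F2520
G1 X149.96 Y53.91 F2520
G1 X154.45 Y67.72 F2520
M5
G0 X0.00 Y0.00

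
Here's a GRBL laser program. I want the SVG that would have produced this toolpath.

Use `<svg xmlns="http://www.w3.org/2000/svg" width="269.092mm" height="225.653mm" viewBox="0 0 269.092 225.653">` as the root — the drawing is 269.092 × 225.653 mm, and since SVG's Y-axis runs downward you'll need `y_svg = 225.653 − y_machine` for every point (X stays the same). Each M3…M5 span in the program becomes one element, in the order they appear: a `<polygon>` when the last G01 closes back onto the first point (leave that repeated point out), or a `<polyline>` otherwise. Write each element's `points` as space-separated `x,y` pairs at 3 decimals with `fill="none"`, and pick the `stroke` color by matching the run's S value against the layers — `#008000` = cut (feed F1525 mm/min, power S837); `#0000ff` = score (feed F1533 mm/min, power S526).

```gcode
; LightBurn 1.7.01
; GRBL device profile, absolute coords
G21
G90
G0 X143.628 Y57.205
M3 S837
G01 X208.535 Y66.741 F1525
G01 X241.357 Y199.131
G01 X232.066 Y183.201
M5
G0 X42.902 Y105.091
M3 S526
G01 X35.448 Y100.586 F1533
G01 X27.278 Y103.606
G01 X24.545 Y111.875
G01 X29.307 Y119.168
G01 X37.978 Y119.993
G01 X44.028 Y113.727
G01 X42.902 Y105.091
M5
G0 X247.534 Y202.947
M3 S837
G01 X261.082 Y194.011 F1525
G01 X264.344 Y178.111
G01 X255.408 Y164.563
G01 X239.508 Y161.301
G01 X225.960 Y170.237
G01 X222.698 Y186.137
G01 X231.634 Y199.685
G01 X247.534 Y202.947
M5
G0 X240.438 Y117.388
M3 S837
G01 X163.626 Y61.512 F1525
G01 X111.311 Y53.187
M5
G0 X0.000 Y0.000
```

Each laser-on run becomes one SVG element. Flip Y back into SVG space with y_svg = 225.653 − y_machine.

Run 1: power S837 maps to stroke `#008000` (cut). The run is open, so emit a `<polyline>` with points (Y-flipped): 143.628,168.448 208.535,158.912 241.357,26.522 232.066,42.452.

Run 2: the run's S526 means `#0000ff` (score). The run returns to its start, so emit a `<polygon>` with points (Y-flipped): 42.902,120.562 35.448,125.067 27.278,122.047 24.545,113.778 29.307,106.485 37.978,105.660 44.028,111.926.

Run 3: power S837 maps to stroke `#008000` (cut). The run returns to its start, so emit a `<polygon>` with points (Y-flipped): 247.534,22.706 261.082,31.642 264.344,47.542 255.408,61.090 239.508,64.352 225.960,55.416 222.698,39.516 231.634,25.968.

Run 4: the run's S837 means `#008000` (cut). The run is open, so emit a `<polyline>` with points (Y-flipped): 240.438,108.265 163.626,164.141 111.311,172.466.

<svg xmlns="http://www.w3.org/2000/svg" width="269.092mm" height="225.653mm" viewBox="0 0 269.092 225.653">
  <polyline points="143.628,168.448 208.535,158.912 241.357,26.522 232.066,42.452" fill="none" stroke="#008000"/>
  <polygon points="42.902,120.562 35.448,125.067 27.278,122.047 24.545,113.778 29.307,106.485 37.978,105.660 44.028,111.926" fill="none" stroke="#0000ff"/>
  <polygon points="247.534,22.706 261.082,31.642 264.344,47.542 255.408,61.090 239.508,64.352 225.960,55.416 222.698,39.516 231.634,25.968" fill="none" stroke="#008000"/>
  <polyline points="240.438,108.265 163.626,164.141 111.311,172.466" fill="none" stroke="#008000"/>
</svg>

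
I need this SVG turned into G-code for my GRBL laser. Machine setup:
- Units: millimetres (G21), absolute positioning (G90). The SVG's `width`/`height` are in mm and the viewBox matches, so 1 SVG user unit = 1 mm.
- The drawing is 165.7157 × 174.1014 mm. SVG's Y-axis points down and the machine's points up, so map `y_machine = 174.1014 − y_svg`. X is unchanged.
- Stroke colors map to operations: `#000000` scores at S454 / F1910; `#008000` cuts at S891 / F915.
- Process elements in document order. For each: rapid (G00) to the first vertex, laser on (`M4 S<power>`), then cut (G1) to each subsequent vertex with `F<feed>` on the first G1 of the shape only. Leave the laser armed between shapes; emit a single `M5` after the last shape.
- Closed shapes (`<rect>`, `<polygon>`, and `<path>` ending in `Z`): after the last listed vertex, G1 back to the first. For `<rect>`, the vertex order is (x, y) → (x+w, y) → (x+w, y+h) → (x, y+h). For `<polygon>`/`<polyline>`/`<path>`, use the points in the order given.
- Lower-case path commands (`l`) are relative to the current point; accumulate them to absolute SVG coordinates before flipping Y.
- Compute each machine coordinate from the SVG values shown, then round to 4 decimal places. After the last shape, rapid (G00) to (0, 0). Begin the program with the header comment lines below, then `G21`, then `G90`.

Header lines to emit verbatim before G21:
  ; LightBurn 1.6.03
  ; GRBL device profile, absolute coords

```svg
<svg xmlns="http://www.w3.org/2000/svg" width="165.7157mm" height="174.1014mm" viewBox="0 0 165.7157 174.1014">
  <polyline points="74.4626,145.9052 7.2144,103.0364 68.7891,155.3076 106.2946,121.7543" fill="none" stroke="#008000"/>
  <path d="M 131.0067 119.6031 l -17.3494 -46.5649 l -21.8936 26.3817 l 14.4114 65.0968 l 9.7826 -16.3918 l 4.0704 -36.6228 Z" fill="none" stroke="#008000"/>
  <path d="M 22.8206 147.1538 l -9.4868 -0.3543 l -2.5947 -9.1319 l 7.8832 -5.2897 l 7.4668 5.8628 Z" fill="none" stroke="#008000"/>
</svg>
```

Since the viewBox matches the mm dimensions, user units are millimetres directly. The only transform is the Y-flip y_m = 174.1014 − y_svg.

Shape 1 is a open polyline drawn with `<polyline>`. Its stroke #008000 means cut at S891, F915. After flipping Y the toolpath is (74.4626,28.1962) → (7.2144,71.0650) → (68.7891,18.7938) → (106.2946,52.3471).

Shape 2 is a closed polygon drawn with `<path>`. Its stroke #008000 means cut at S891, F915. After flipping Y the toolpath is (131.0067,54.4983) → (113.6573,101.0632) → (91.7637,74.6815) → (106.1751,9.5847) → (115.9577,25.9765) → (120.0281,62.5993) → (131.0067,54.4983), returning to the start.

Shape 3 is a regular polygon drawn with `<path>`. Its stroke #008000 means cut at S891, F915. After flipping Y the toolpath is (22.8206,26.9476) → (13.3338,27.3019) → (10.7391,36.4338) → (18.6223,41.7235) → (26.0891,35.8607) → (22.8206,26.9476), returning to the start.

; LightBurn 1.6.03
; GRBL device profile, absolute coords
G21
G90
G00 X74.4626 Y28.1962
M4 S891
G1 X7.2144 Y71.0650 F915
G1 X68.7891 Y18.7938
G1 X106.2946 Y52.3471
G00 X131.0067 Y54.4983
M4 S891
G1 X113.6573 Y101.0632 F915
G1 X91.7637 Y74.6815
G1 X106.1751 Y9.5847
G1 X115.9577 Y25.9765
G1 X120.0281 Y62.5993
G1 X131.0067 Y54.4983
G00 X22.8206 Y26.9476
M4 S891
G1 X13.3338 Y27.3019 F915
G1 X10.7391 Y36.4338
G1 X18.6223 Y41.7235
G1 X26.0891 Y35.8607
G1 X22.8206 Y26.9476
M5
G00 X0.0000 Y0.0000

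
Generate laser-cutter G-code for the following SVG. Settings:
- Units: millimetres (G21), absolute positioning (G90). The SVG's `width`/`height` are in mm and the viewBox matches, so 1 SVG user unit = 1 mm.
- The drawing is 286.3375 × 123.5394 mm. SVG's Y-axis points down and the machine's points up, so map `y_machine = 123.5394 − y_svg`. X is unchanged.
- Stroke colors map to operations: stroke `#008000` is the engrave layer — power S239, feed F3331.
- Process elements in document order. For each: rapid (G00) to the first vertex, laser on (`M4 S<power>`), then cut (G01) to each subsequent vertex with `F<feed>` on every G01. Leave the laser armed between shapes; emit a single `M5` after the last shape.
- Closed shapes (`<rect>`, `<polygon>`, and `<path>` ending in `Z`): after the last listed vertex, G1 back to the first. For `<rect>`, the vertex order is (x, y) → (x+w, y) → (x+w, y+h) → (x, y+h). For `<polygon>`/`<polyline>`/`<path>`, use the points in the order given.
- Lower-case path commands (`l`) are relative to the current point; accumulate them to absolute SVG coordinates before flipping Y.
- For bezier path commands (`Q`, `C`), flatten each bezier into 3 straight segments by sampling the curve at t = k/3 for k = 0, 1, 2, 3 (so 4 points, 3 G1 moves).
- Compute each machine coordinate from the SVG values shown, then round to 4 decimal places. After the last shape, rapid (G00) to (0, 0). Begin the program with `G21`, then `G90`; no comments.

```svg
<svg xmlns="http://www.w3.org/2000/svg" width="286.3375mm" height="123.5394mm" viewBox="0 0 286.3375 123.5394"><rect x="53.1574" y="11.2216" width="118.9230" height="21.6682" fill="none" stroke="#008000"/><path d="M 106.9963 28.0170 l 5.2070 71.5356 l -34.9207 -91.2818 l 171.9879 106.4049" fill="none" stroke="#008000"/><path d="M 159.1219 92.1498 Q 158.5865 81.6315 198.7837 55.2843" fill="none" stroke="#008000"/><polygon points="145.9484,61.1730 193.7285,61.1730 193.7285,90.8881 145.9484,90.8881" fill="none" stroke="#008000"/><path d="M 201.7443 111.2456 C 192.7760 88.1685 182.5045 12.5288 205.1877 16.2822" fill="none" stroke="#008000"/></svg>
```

1 u = 1 mm; y_m = 123.5394 − y.

[1] `<rect>` rectangle, #008000→engrave S239 F3331: (53.1574,112.3178) → (172.0804,112.3178) → (172.0804,90.6496) → (53.1574,90.6496) → (53.1574,112.3178) (closed)

[2] `<path>` open polyline, #008000→engrave S239 F3331: (106.9963,95.5224) → (112.2033,23.9868) → (77.2826,115.2686) → (249.2705,8.8637)

[3] `<path>` quadratic bezier, #008000→engrave S239 F3331: (159.1219,31.3896) → (163.2908,40.1606) → (176.5114,52.4491) → (198.7837,68.2551)

[4] `<polygon>` rectangle, #008000→engrave S239 F3331: (145.9484,62.3664) → (193.7285,62.3664) → (193.7285,32.6513) → (145.9484,32.6513) → (145.9484,62.3664) (closed)

[5] `<path>` cubic bezier, #008000→engrave S239 F3331: (201.7443,12.2938) → (193.6104,48.0045) → (192.2206,89.4335) → (205.1877,107.2572)

G21
G90
G00 X53.1574 Y112.3178
M4 S239
G01 X172.0804 Y112.3178 F3331
G01 X172.0804 Y90.6496 F3331
G01 X53.1574 Y90.6496 F3331
G01 X53.1574 Y112.3178 F3331
G00 X106.9963 Y95.5224
M4 S239
G01 X112.2033 Y23.9868 F3331
G01 X77.2826 Y115.2686 F3331
G01 X249.2705 Y8.8637 F3331
G00 X159.1219 Y31.3896
M4 S239
G01 X163.2908 Y40.1606 F3331
G01 X176.5114 Y52.4491 F3331
G01 X198.7837 Y68.2551 F3331
G00 X145.9484 Y62.3664
M4 S239
G01 X193.7285 Y62.3664 F3331
G01 X193.7285 Y32.6513 F3331
G01 X145.9484 Y32.6513 F3331
G01 X145.9484 Y62.3664 F3331
G00 X201.7443 Y12.2938
M4 S239
G01 X193.6104 Y48.0045 F3331
G01 X192.2206 Y89.4335 F3331
G01 X205.1877 Y107.2572 F3331
M5
G00 X0.0000 Y0.0000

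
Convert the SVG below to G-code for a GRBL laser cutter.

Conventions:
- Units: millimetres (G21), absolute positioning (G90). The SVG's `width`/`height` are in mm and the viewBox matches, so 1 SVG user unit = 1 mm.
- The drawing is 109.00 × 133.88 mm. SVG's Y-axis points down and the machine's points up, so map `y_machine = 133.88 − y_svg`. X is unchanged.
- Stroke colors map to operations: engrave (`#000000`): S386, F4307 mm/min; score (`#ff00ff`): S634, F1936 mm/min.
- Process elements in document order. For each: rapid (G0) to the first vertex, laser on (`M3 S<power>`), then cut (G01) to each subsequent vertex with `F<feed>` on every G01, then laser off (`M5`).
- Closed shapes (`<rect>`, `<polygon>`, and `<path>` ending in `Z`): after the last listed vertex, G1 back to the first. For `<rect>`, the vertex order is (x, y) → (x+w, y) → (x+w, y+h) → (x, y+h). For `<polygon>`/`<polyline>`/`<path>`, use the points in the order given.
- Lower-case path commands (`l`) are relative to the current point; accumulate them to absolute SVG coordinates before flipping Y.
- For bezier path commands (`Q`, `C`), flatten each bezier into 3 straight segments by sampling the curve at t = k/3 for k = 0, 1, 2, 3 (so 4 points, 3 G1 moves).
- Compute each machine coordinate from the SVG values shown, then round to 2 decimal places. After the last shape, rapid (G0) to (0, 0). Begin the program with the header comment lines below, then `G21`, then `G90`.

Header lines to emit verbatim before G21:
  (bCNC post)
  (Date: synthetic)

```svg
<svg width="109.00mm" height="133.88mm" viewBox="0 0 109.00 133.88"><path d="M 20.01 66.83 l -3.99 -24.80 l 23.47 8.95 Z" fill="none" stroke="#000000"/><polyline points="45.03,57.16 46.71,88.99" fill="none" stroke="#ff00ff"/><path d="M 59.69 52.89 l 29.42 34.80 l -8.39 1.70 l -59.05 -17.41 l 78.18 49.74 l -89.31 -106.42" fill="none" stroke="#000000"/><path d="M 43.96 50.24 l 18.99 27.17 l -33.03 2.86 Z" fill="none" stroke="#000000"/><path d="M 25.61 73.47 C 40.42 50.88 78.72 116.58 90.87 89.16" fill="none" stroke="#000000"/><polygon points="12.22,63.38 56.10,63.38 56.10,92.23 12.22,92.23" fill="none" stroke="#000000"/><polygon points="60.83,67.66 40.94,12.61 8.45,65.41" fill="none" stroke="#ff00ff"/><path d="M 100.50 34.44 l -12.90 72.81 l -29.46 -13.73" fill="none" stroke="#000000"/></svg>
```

Since the viewBox matches the mm dimensions, user units are millimetres directly. The only transform is the Y-flip y_m = 133.88 − y_svg.

Shape 1 is a regular polygon drawn with `<path>`. Its stroke #000000 means engrave at S386, F4307. After flipping Y the toolpath is (20.01,67.05) → (16.02,91.85) → (39.49,82.90) → (20.01,67.05), returning to the start.

Shape 2 is a line segment drawn with `<polyline>`. Its stroke #ff00ff means score at S634, F1936. After flipping Y the toolpath is (45.03,76.72) → (46.71,44.89).

Shape 3 is a open polyline drawn with `<path>`. Its stroke #000000 means engrave at S386, F4307. After flipping Y the toolpath is (59.69,80.99) → (89.11,46.19) → (80.72,44.49) → (21.67,61.90) → (99.85,12.16) → (10.54,118.58).

Shape 4 is a regular polygon drawn with `<path>`. Its stroke #000000 means engrave at S386, F4307. After flipping Y the toolpath is (43.96,83.64) → (62.95,56.47) → (29.92,53.61) → (43.96,83.64), returning to the start.

Shape 5 is a cubic bezier drawn with `<path>`. Its stroke #000000 means engrave at S386, F4307. After flipping Y the toolpath is (25.61,60.41) → (46.41,60.29) → (71.84,41.62) → (90.87,44.72).

Shape 6 is a rectangle drawn with `<polygon>`. Its stroke #000000 means engrave at S386, F4307. After flipping Y the toolpath is (12.22,70.50) → (56.10,70.50) → (56.10,41.65) → (12.22,41.65) → (12.22,70.50), returning to the start.

Shape 7 is a closed polygon drawn with `<polygon>`. Its stroke #ff00ff means score at S634, F1936. After flipping Y the toolpath is (60.83,66.22) → (40.94,121.27) → (8.45,68.47) → (60.83,66.22), returning to the start.

Shape 8 is a open polyline drawn with `<path>`. Its stroke #000000 means engrave at S386, F4307. After flipping Y the toolpath is (100.50,99.44) → (87.60,26.63) → (58.14,40.36).

(bCNC post)
(Date: synthetic)
G21
G90
G0 X20.01 Y67.05
M3 S386
G01 X16.02 Y91.85 F4307
G01 X39.49 Y82.90 F4307
G01 X20.01 Y67.05 F4307
M5
G0 X45.03 Y76.72
M3 S634
G01 X46.71 Y44.89 F1936
M5
G0 X59.69 Y80.99
M3 S386
G01 X89.11 Y46.19 F4307
G01 X80.72 Y44.49 F4307
G01 X21.67 Y61.90 F4307
G01 X99.85 Y12.16 F4307
G01 X10.54 Y118.58 F4307
M5
G0 X43.96 Y83.64
M3 S386
G01 X62.95 Y56.47 F4307
G01 X29.92 Y53.61 F4307
G01 X43.96 Y83.64 F4307
M5
G0 X25.61 Y60.41
M3 S386
G01 X46.41 Y60.29 F4307
G01 X71.84 Y41.62 F4307
G01 X90.87 Y44.72 F4307
M5
G0 X12.22 Y70.50
M3 S386
G01 X56.10 Y70.50 F4307
G01 X56.10 Y41.65 F4307
G01 X12.22 Y41.65 F4307
G01 X12.22 Y70.50 F4307
M5
G0 X60.83 Y66.22
M3 S634
G01 X40.94 Y121.27 F1936
G01 X8.45 Y68.47 F1936
G01 X60.83 Y66.22 F1936
M5
G0 X100.50 Y99.44
M3 S386
G01 X87.60 Y26.63 F4307
G01 X58.14 Y40.36 F4307
M5
G0 X0.00 Y0.00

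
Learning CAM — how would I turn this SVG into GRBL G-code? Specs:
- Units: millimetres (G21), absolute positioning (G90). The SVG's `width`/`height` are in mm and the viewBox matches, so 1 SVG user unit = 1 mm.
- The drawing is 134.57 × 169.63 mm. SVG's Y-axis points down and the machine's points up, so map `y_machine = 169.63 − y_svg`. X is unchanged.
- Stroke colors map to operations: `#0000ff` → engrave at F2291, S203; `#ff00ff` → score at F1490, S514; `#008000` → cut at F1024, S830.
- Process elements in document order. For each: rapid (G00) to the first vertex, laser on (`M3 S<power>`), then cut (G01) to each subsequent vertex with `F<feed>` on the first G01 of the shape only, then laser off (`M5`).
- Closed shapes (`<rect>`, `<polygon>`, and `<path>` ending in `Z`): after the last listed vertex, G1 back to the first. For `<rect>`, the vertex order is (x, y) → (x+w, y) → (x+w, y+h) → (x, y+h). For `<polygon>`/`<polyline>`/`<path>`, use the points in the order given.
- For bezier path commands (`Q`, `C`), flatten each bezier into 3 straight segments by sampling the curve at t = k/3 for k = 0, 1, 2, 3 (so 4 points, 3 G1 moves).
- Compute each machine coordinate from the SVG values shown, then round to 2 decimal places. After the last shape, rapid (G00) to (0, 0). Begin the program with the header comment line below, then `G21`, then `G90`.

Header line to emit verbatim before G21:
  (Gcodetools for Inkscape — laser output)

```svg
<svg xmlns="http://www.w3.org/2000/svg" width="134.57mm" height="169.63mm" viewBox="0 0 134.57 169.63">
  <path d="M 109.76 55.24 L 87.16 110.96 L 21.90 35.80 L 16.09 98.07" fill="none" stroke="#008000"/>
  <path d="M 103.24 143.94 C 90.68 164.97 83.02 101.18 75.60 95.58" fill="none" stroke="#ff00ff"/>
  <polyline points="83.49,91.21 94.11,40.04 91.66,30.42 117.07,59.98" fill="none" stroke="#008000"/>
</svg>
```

(Gcodetools for Inkscape — laser output)
G21
G90
G00 X109.76 Y114.39
M3 S830
G01 X87.16 Y58.67 F1024
G01 X21.90 Y133.83
G01 X16.09 Y71.56
M5
G00 X103.24 Y25.69
M3 S514
G01 X92.14 Y27.64 F1490
G01 X83.27 Y54.35
G01 X75.60 Y74.05
M5
G00 X83.49 Y78.42
M3 S830
G01 X94.11 Y129.59 F1024
G01 X91.66 Y139.21
G01 X117.07 Y109.65
M5
G00 X0.00 Y0.00

viewBox `0 0 134.57 169.63` with mm width/height → 1 unit = 1 mm. Flip: y_m = 169.63 − y_svg.

**Shape 1** — `<path>` open polyline, stroke `#008000` → cut (S830, F1024). Machine vertices: (109.76,114.39) → (87.16,58.67) → (21.90,133.83) → (16.09,71.56). Open path.

**Shape 2** — `<path>` cubic bezier, stroke `#ff00ff` → score (S514, F1490). Control points (SVG): P0=(103.24,143.94), P1=(90.68,164.97), P2=(83.02,101.18), P3=(75.60,95.58); sampled at t=k/3. Machine vertices: (103.24,25.69) → (92.14,27.64) → (83.27,54.35) → (75.60,74.05). Open path.

**Shape 3** — `<polyline>` open polyline, stroke `#008000` → cut (S830, F1024). Machine vertices: (83.49,78.42) → (94.11,129.59) → (91.66,139.21) → (117.07,109.65). Open path.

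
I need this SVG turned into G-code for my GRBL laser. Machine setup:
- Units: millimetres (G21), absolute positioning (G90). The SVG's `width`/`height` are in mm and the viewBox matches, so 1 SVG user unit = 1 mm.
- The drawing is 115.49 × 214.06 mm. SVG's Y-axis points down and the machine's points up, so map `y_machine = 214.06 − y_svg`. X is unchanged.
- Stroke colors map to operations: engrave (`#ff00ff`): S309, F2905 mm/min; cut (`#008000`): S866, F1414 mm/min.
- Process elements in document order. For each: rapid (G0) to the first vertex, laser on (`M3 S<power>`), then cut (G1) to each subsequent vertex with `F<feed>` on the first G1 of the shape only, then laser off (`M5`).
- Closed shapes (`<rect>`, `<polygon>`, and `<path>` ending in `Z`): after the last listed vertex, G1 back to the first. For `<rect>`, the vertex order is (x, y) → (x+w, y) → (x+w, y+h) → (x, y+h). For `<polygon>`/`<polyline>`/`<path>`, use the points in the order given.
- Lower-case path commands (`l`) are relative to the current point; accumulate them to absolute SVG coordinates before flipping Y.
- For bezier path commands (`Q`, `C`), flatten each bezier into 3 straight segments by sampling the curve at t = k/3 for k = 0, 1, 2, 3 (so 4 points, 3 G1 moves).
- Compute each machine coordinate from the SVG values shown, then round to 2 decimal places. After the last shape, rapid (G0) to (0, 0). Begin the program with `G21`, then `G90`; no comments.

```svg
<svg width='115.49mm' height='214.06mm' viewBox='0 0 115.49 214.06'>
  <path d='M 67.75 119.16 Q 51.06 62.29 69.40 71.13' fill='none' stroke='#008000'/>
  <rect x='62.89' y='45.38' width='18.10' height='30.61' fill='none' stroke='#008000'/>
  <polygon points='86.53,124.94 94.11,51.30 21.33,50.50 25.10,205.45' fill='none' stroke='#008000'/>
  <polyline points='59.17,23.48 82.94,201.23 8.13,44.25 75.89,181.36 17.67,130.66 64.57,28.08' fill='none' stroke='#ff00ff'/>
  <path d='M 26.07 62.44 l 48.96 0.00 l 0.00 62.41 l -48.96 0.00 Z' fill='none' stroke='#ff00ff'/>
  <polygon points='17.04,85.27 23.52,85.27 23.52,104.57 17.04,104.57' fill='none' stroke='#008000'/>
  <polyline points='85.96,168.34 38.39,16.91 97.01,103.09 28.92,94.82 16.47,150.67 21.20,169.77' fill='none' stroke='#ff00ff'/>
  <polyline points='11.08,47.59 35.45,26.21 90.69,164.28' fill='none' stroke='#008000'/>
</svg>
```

viewBox `0 0 115.49 214.06` with mm width/height → 1 unit = 1 mm. Flip: y_m = 214.06 − y_svg.

**Shape 1** — `<path>` quadratic bezier, stroke `#008000` → cut (S866, F1414). Control points (SVG): P0=(67.75,119.16), P1=(51.06,62.29), P2=(69.40,71.13); sampled at t=k/3. Machine vertices: (67.75,94.90) → (60.52,125.51) → (61.07,141.52) → (69.40,142.93). Open path.

**Shape 2** — `<rect>` rectangle, stroke `#008000` → cut (S866, F1414). Machine vertices: (62.89,168.68) → (80.99,168.68) → (80.99,138.07) → (62.89,138.07) → (62.89,168.68). Closed: final G1 returns to the first vertex.

**Shape 3** — `<polygon>` closed polygon, stroke `#008000` → cut (S866, F1414). Machine vertices: (86.53,89.12) → (94.11,162.76) → (21.33,163.56) → (25.10,8.61) → (86.53,89.12). Closed: final G1 returns to the first vertex.

**Shape 4** — `<polyline>` open polyline, stroke `#ff00ff` → engrave (S309, F2905). Machine vertices: (59.17,190.58) → (82.94,12.83) → (8.13,169.81) → (75.89,32.70) → (17.67,83.40) → (64.57,185.98). Open path.

**Shape 5** — `<path>` rectangle, stroke `#ff00ff` → engrave (S309, F2905). Machine vertices: (26.07,151.62) → (75.03,151.62) → (75.03,89.21) → (26.07,89.21) → (26.07,151.62). Closed: final G1 returns to the first vertex.

**Shape 6** — `<polygon>` rectangle, stroke `#008000` → cut (S866, F1414). Machine vertices: (17.04,128.79) → (23.52,128.79) → (23.52,109.49) → (17.04,109.49) → (17.04,128.79). Closed: final G1 returns to the first vertex.

**Shape 7** — `<polyline>` open polyline, stroke `#ff00ff` → engrave (S309, F2905). Machine vertices: (85.96,45.72) → (38.39,197.15) → (97.01,110.97) → (28.92,119.24) → (16.47,63.39) → (21.20,44.29). Open path.

**Shape 8** — `<polyline>` open polyline, stroke `#008000` → cut (S866, F1414). Machine vertices: (11.08,166.47) → (35.45,187.85) → (90.69,49.78). Open path.

G21
G90
G0 X67.75 Y94.90
M3 S866
G1 X60.52 Y125.51 F1414
G1 X61.07 Y141.52
G1 X69.40 Y142.93
M5
G0 X62.89 Y168.68
M3 S866
G1 X80.99 Y168.68 F1414
G1 X80.99 Y138.07
G1 X62.89 Y138.07
G1 X62.89 Y168.68
M5
G0 X86.53 Y89.12
M3 S866
G1 X94.11 Y162.76 F1414
G1 X21.33 Y163.56
G1 X25.10 Y8.61
G1 X86.53 Y89.12
M5
G0 X59.17 Y190.58
M3 S309
G1 X82.94 Y12.83 F2905
G1 X8.13 Y169.81
G1 X75.89 Y32.70
G1 X17.67 Y83.40
G1 X64.57 Y185.98
M5
G0 X26.07 Y151.62
M3 S309
G1 X75.03 Y151.62 F2905
G1 X75.03 Y89.21
G1 X26.07 Y89.21
G1 X26.07 Y151.62
M5
G0 X17.04 Y128.79
M3 S866
G1 X23.52 Y128.79 F1414
G1 X23.52 Y109.49
G1 X17.04 Y109.49
G1 X17.04 Y128.79
M5
G0 X85.96 Y45.72
M3 S309
G1 X38.39 Y197.15 F2905
G1 X97.01 Y110.97
G1 X28.92 Y119.24
G1 X16.47 Y63.39
G1 X21.20 Y44.29
M5
G0 X11.08 Y166.47
M3 S866
G1 X35.45 Y187.85 F1414
G1 X90.69 Y49.78
M5
G0 X0.00 Y0.00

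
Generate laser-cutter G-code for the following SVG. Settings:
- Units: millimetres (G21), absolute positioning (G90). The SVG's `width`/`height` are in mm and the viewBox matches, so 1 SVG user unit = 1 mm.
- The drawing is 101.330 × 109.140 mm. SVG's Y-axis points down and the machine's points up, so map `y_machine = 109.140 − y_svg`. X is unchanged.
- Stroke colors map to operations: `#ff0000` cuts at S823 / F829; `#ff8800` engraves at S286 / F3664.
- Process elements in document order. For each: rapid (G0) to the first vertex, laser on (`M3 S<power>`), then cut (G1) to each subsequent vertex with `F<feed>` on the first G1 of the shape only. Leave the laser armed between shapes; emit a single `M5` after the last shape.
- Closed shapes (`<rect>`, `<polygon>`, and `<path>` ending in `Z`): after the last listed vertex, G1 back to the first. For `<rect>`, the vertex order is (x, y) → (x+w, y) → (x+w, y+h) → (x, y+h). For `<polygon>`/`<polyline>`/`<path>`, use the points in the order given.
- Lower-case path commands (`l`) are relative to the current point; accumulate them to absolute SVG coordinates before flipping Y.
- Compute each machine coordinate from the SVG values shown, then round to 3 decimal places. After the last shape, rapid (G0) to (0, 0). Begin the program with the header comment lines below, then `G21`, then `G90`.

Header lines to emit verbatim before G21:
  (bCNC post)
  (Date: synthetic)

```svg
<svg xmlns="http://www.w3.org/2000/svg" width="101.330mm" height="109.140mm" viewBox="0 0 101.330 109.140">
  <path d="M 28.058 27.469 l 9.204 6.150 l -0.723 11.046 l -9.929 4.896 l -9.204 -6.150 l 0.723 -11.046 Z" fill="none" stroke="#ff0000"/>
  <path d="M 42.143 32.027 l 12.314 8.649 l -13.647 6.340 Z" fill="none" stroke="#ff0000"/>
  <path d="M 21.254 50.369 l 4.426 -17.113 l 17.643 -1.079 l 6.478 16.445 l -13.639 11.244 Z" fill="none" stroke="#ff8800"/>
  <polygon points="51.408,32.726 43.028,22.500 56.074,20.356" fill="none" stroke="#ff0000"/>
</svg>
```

(bCNC post)
(Date: synthetic)
G21
G90
G0 X28.058 Y81.671
M3 S823
G1 X37.262 Y75.521 F829
G1 X36.539 Y64.475
G1 X26.610 Y59.579
G1 X17.406 Y65.729
G1 X18.129 Y76.775
G1 X28.058 Y81.671
G0 X42.143 Y77.113
M3 S823
G1 X54.457 Y68.464 F829
G1 X40.810 Y62.124
G1 X42.143 Y77.113
G0 X21.254 Y58.771
M3 S286
G1 X25.680 Y75.884 F3664
G1 X43.323 Y76.963
G1 X49.801 Y60.518
G1 X36.162 Y49.274
G1 X21.254 Y58.771
G0 X51.408 Y76.414
M3 S823
G1 X43.028 Y86.640 F829
G1 X56.074 Y88.784
G1 X51.408 Y76.414
M5
G0 X0.000 Y0.000

viewBox `0 0 101.330 109.140` with mm width/height → 1 unit = 1 mm. Flip: y_m = 109.140 − y_svg.

**Shape 1** — `<path>` regular polygon, stroke `#ff0000` → cut (S823, F829). Machine vertices: (28.058,81.671) → (37.262,75.521) → (36.539,64.475) → (26.610,59.579) → (17.406,65.729) → (18.129,76.775) → (28.058,81.671). Closed: final G1 returns to the first vertex.

**Shape 2** — `<path>` regular polygon, stroke `#ff0000` → cut (S823, F829). Machine vertices: (42.143,77.113) → (54.457,68.464) → (40.810,62.124) → (42.143,77.113). Closed: final G1 returns to the first vertex.

**Shape 3** — `<path>` regular polygon, stroke `#ff8800` → engrave (S286, F3664). Machine vertices: (21.254,58.771) → (25.680,75.884) → (43.323,76.963) → (49.801,60.518) → (36.162,49.274) → (21.254,58.771). Closed: final G1 returns to the first vertex.

**Shape 4** — `<polygon>` regular polygon, stroke `#ff0000` → cut (S823, F829). Machine vertices: (51.408,76.414) → (43.028,86.640) → (56.074,88.784) → (51.408,76.414). Closed: final G1 returns to the first vertex.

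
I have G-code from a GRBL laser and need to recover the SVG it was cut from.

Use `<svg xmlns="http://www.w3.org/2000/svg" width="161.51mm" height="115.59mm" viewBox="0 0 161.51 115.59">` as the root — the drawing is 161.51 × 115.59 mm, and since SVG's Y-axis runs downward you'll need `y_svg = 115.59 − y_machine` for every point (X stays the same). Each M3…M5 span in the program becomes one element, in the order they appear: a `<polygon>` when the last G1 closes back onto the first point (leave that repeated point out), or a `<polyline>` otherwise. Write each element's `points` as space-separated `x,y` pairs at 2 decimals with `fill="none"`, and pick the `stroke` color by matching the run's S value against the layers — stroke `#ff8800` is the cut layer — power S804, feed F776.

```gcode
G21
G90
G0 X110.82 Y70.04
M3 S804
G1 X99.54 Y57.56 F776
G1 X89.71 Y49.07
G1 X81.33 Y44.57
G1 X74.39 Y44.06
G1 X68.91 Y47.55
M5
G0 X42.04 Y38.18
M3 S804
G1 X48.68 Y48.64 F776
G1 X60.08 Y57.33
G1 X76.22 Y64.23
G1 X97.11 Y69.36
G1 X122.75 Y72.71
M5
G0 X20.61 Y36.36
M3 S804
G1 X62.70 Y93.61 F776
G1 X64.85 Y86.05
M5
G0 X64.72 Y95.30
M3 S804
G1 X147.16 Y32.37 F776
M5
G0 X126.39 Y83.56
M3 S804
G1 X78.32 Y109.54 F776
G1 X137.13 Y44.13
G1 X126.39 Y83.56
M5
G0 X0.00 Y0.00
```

<svg xmlns="http://www.w3.org/2000/svg" width="161.51mm" height="115.59mm" viewBox="0 0 161.51 115.59">
  <polyline points="110.82,45.55 99.54,58.03 89.71,66.52 81.33,71.02 74.39,71.53 68.91,68.04" fill="none" stroke="#ff8800"/>
  <polyline points="42.04,77.41 48.68,66.95 60.08,58.26 76.22,51.36 97.11,46.23 122.75,42.88" fill="none" stroke="#ff8800"/>
  <polyline points="20.61,79.23 62.70,21.98 64.85,29.54" fill="none" stroke="#ff8800"/>
  <polyline points="64.72,20.29 147.16,83.22" fill="none" stroke="#ff8800"/>
  <polygon points="126.39,32.03 78.32,6.05 137.13,71.46" fill="none" stroke="#ff8800"/>
</svg>

Machine Y-up, SVG Y-down with viewBox height 115.59, so y_svg = 115.59 − y_machine; X carries over. Every run uses S804, so all elements get stroke `#ff8800` (cut).

Run 1: The run is open, so emit a `<polyline>` with points (Y-flipped): 110.82,45.55 99.54,58.03 89.71,66.52 81.33,71.02 74.39,71.53 68.91,68.04.

Run 2: The run is open, so emit a `<polyline>` with points (Y-flipped): 42.04,77.41 48.68,66.95 60.08,58.26 76.22,51.36 97.11,46.23 122.75,42.88.

Run 3: The run is open, so emit a `<polyline>` with points (Y-flipped): 20.61,79.23 62.70,21.98 64.85,29.54.

Run 4: The run is open, so emit a `<polyline>` with points (Y-flipped): 64.72,20.29 147.16,83.22.

Run 5: The run returns to its start, so emit a `<polygon>` with points (Y-flipped): 126.39,32.03 78.32,6.05 137.13,71.46.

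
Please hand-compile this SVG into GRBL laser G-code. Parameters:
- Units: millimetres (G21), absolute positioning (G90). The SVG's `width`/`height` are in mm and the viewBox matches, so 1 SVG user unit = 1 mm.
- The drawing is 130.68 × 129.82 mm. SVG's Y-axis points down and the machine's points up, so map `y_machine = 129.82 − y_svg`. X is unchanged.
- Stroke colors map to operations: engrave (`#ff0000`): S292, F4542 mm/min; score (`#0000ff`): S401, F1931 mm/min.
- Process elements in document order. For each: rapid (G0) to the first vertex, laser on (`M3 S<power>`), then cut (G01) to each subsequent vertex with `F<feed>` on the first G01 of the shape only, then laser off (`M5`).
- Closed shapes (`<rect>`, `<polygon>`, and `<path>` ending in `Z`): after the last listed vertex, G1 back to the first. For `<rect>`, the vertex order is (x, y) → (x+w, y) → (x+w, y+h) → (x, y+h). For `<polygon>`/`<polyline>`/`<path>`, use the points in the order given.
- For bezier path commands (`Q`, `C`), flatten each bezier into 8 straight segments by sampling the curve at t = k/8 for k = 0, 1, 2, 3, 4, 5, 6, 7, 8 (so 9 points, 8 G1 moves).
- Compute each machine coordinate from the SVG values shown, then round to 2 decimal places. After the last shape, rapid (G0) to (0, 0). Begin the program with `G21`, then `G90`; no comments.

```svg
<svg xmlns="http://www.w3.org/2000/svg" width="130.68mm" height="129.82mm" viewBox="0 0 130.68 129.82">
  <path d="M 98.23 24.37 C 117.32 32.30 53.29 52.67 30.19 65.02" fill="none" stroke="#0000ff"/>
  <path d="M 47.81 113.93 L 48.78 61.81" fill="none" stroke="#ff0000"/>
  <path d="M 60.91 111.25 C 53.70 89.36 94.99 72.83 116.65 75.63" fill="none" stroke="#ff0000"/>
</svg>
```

G21
G90
G0 X98.23 Y105.45
M3 S401
G01 X101.73 Y101.93 F1931
G01 X98.90 Y97.49
G01 X91.18 Y92.36
G01 X80.03 Y86.78
G01 X66.90 Y81.00
G01 X53.25 Y75.25
G01 X40.53 Y69.77
G01 X30.19 Y64.80
M5
G0 X47.81 Y15.89
M3 S292
G01 X48.78 Y68.01 F4542
M5
G0 X60.91 Y18.57
M3 S292
G01 X60.35 Y26.50 F4542
G01 X63.53 Y33.76
G01 X69.67 Y40.20
G01 X77.95 Y45.64
G01 X87.59 Y49.92
G01 X97.79 Y52.88
G01 X107.74 Y54.36
G01 X116.65 Y54.19
M5
G0 X0.00 Y0.00

1 u = 1 mm; y_m = 129.82 − y.

[1] `<path>` cubic bezier, #0000ff→score S401 F1931: (98.23,105.45) → (101.73,101.93) → (98.90,97.49) → (91.18,92.36) → (80.03,86.78) → (66.90,81.00) → (53.25,75.25) → (40.53,69.77) → (30.19,64.80)

[2] `<path>` line segment, #ff0000→engrave S292 F4542: (47.81,15.89) → (48.78,68.01)

[3] `<path>` cubic bezier, #ff0000→engrave S292 F4542: (60.91,18.57) → (60.35,26.50) → (63.53,33.76) → (69.67,40.20) → (77.95,45.64) → (87.59,49.92) → (97.79,52.88) → (107.74,54.36) → (116.65,54.19)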